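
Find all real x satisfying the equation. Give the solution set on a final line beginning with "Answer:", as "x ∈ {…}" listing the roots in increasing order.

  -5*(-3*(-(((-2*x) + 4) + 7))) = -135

Step 1. [-5*(-3*(-(((-2*x) + 4) + 7))) = -135] leading coefficient -5: divide by -5, so div: -3*(-(((-2*x) + 4) + 7)) = 27.
Step 2. [-3*(-(((-2*x) + 4) + 7)) = 27] leading coefficient -3: divide by -3. So div: -(((-2*x) + 4) + 7) = -9.
Step 3. [-(((-2*x) + 4) + 7) = -9] flip signs both sides ⇒ neg: ((-2*x) + 4) + 7 = 9.
Step 4. [((-2*x) + 4) + 7 = 9] +7 is outermost — subtract 7 both sides, so sub: (-2*x) + 4 = 2.
Step 5. [(-2*x) + 4 = 2] -2 | LHS and -2 | 2: pull -2 out. So factor: x - 2 = -1.
Step 6. [x - 2 = -1] the outer -2 inverts by adding 2. So sub: x = 1.

Answer: x ∈ {1}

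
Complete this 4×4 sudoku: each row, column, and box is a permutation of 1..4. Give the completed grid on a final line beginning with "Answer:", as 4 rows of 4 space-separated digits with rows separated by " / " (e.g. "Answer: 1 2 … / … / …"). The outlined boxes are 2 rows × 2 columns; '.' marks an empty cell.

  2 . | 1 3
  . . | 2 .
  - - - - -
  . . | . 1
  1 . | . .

Step 1. [r1c2∈{4}] r1c2 has the single candidate 4, so r1c2=4.
Step 2. [r3c2∈{2,3}] r3c2 is the only open cell in row 3 admitting 2. So r3c2=2.
Step 3. [r4c2∈{3}] r4c2's peers cover all but 3 ⇒ r4c2=3.
Step 4. [r4c3∈{4}] r4c3 is down to just 4 ⇒ r4c3=4.
Step 5. [r2c2∈{1}] only 1 remains possible at r2c2, so r2c2=1.
Step 6. [r2c1∈{3}] only 3 remains possible at r2c1. So r2c1=3.
Step 7. [r3c3∈{3}] r3c3 is down to just 3 ⇒ r3c3=3.
Step 8. [r4c4∈{2}] r4c4 has the single candidate 2. So r4c4=2.
Step 9. [r3c1∈{4}] only 4 remains possible at r3c1, so r3c1=4.
Step 10. [r2c4∈{4}] r2c4's peers cover all but 4, so r2c4=4.

Answer: 2 4 1 3 / 3 1 2 4 / 4 2 3 1 / 1 3 4 2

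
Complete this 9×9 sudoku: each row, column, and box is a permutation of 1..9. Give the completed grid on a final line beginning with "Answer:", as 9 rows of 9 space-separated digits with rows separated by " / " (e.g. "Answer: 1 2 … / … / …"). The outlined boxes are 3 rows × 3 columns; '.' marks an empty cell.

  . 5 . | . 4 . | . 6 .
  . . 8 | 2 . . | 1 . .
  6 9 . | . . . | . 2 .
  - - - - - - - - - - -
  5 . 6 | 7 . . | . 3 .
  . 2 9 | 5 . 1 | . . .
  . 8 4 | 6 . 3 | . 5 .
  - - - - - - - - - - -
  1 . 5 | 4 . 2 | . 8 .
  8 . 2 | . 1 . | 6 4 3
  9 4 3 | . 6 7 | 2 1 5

Step 1. [r3c7∈{3,4,5,7,8}] in col 7, 5 fits only at r3c7, so r3c7=5.
Step 2. [r5c8∈{7}] only 7 remains possible at r5c8. So r5c8=7.
Step 3. [r3c6∈{8}] only 8 remains possible at r3c6. So r3c6=8.
Step 4. [r1c6∈{9}] only 9 remains possible at r1c6, so r1c6=9.
Step 5. [r6c7∈{9}] r6c7's peers cover all but 9. So r6c7=9.
Step 6. [r2c2∈{3,7}] in col 2, 3 fits only at r2c2, so r2c2=3.
Step 7. [r3c9∈{4,7}] r3c9 is the only open cell in row 3 admitting 4, so r3c9=4.
Step 8. [r7c7∈{7}] only 7 remains possible at r7c7, so r7c7=7.
Step 9. [r4c5∈{2,8,9}] row 4 places 9 nowhere but r4c5, so r4c5=9.
Step 10. [r4c9∈{1,2,8}] in row 4, 2 fits only at r4c9. So r4c9=2.
Step 11. [r4c7∈{4,8}] row 4 places 8 nowhere but r4c7, so r4c7=8.
Step 12. [r6c1∈{7}] r6c1 is down to just 7 ⇒ r6c1=7.
Step 13. [r2c5∈{5,7}] 5 has one home in col 5: r2c5. So r2c5=5.
Step 14. [r2c9∈{7,9}] in row 2, 7 fits only at r2c9 ⇒ r2c9=7.
Step 15. [r1c3∈{1,7}] r1c3 is the only open cell in row 1 admitting 7, so r1c3=7.
Step 16. [r1c4∈{1,3}] across row 1, 1 lands solely at r1c4. So r1c4=1.
Step 17. [r3c4∈{3}] only 3 remains possible at r3c4 ⇒ r3c4=3.
Step 18. [r5c9∈{6}] only 6 remains possible at r5c9, so r5c9=6.
Step 19. [r5c7∈{4}] nothing but 4 survives at r5c7. So r5c7=4.
Step 20. [r3c3∈{1}] nothing but 1 survives at r3c3 ⇒ r3c3=1.
Step 21. [r2c6∈{6}] r2c6 has the single candidate 6. So r2c6=6.
Step 22. [r2c8∈{9}] only 9 remains possible at r2c8 ⇒ r2c8=9.
Step 23. [r8c6∈{5}] r8c6 has the single candidate 5. So r8c6=5.
Step 24. [r9c4∈{8}] only 8 remains possible at r9c4, so r9c4=8.
Step 25. [r8c2∈{7}] r8c2 has the single candidate 7. So r8c2=7.
Step 26. [r6c5∈{2}] nothing but 2 survives at r6c5, so r6c5=2.
Step 27. [r7c9∈{9}] r7c9 is down to just 9, so r7c9=9.
Step 28. [r5c1∈{3}] nothing but 3 survives at r5c1, so r5c1=3.
Step 29. [r1c9∈{8}] r1c9 is down to just 8. So r1c9=8.
Step 30. [r7c2∈{6}] r7c2 is down to just 6, so r7c2=6.
Step 31. [r5c5∈{8}] r5c5's peers cover all but 8, so r5c5=8.
Step 32. [r8c4∈{9}] nothing but 9 survives at r8c4. So r8c4=9.
Step 33. [r1c1∈{2}] r1c1 has the single candidate 2, so r1c1=2.
Step 34. [r6c9∈{1}] r6c9 has the single candidate 1 ⇒ r6c9=1.
Step 35. [r4c2∈{1}] only 1 remains possible at r4c2 ⇒ r4c2=1.
Step 36. [r3c5∈{7}] r3c5's peers cover all but 7, so r3c5=7.
Step 37. [r7c5∈{3}] only 3 remains possible at r7c5, so r7c5=3.
Step 38. [r4c6∈{4}] r4c6's peers cover all but 4 ⇒ r4c6=4.
Step 39. [r2c1∈{4}] only 4 remains possible at r2c1. So r2c1=4.
Step 40. [r1c7∈{3}] r1c7 is down to just 3. So r1c7=3.

Answer: 2 5 7 1 4 9 3 6 8 / 4 3 8 2 5 6 1 9 7 / 6 9 1 3 7 8 5 2 4 / 5 1 6 7 9 4 8 3 2 / 3 2 9 5 8 1 4 7 6 / 7 8 4 6 2 3 9 5 1 / 1 6 5 4 3 2 7 8 9 / 8 7 2 9 1 5 6 4 3 / 9 4 3 8 6 7 2 1 5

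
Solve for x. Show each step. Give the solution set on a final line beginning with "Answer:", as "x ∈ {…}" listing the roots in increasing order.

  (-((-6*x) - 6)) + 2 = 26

Step 1. [(-((-6*x) - 6)) + 2 = 26] the outer +2 inverts by subtracting 2. So sub: -((-6*x) - 6) = 24.
Step 2. [-((-6*x) - 6) = 24] leading − — multiply by −1, so neg: (-6*x) - 6 = -24.
Step 3. [(-6*x) - 6 = -24] add 6: x sits inside (… - 6) ⇒ sub: -6*x = -18.
Step 4. [-6*x = -18] leading coefficient -6: divide by -6, so div: x = 3.

Answer: x ∈ {3}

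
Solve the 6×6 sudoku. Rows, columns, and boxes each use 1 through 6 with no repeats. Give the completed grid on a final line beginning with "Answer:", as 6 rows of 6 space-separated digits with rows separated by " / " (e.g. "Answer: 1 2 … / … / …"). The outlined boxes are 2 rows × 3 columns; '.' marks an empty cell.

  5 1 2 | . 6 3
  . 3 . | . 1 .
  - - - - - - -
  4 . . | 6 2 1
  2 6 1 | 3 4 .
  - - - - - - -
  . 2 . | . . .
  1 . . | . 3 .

Step 1. [r6c2∈{4,5}] across col 2, 4 lands solely at r6c2, so r6c2=4.
Step 2. [r5c5∈{5}] r5c5 is down to just 5. So r5c5=5.
Step 3. [r2c4∈{2,4,5}] in col 4, 5 fits only at r2c4, so r2c4=5.
Step 4. [r1c4∈{4}] r1c4's peers cover all but 4. So r1c4=4.
Step 5. [r3c3∈{3,5}] r3c3 is the only open cell in row 3 admitting 3, so r3c3=3.
Step 6. [r5c3∈{6}] r5c3 is down to just 6 ⇒ r5c3=6.
Step 7. [r6c4∈{2}] only 2 remains possible at r6c4 ⇒ r6c4=2.
Step 8. [r5c4∈{1}] r5c4 has the single candidate 1 ⇒ r5c4=1.
Step 9. [r6c3∈{5}] r6c3 is down to just 5, so r6c3=5.
Step 10. [r4c6∈{5}] nothing but 5 survives at r4c6 ⇒ r4c6=5.
Step 11. [r2c3∈{4}] r2c3 has the single candidate 4, so r2c3=4.
Step 12. [r2c6∈{2}] nothing but 2 survives at r2c6, so r2c6=2.
Step 13. [r5c6∈{4}] r5c6's peers cover all but 4 ⇒ r5c6=4.
Step 14. [r3c2∈{5}] r3c2 has the single candidate 5. So r3c2=5.
Step 15. [r2c1∈{6}] r2c1 has the single candidate 6, so r2c1=6.
Step 16. [r5c1∈{3}] only 3 remains possible at r5c1. So r5c1=3.
Step 17. [r6c6∈{6}] nothing but 6 survives at r6c6, so r6c6=6.

Answer: 5 1 2 4 6 3 / 6 3 4 5 1 2 / 4 5 3 6 2 1 / 2 6 1 3 4 5 / 3 2 6 1 5 4 / 1 4 5 2 3 6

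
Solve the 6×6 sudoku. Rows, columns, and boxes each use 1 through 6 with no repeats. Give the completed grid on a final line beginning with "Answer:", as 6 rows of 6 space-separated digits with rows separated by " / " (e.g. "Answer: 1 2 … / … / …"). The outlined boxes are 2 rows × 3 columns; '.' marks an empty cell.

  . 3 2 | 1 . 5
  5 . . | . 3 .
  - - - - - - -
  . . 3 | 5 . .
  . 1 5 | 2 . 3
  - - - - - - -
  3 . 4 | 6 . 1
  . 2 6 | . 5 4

Step 1. [r3c6∈{6}] only 6 remains possible at r3c6. So r3c6=6.
Step 2. [r3c2∈{4}] r3c2 is down to just 4 ⇒ r3c2=4.
Step 3. [r1c5∈{4,6}] across col 5, 6 lands solely at r1c5, so r1c5=6.
Step 4. [r6c4∈{3}] r6c4's peers cover all but 3, so r6c4=3.
Step 5. [r2c2∈{6}] nothing but 6 survives at r2c2, so r2c2=6.
Step 6. [r3c1∈{2}] nothing but 2 survives at r3c1 ⇒ r3c1=2.
Step 7. [r1c1∈{4}] r1c1 is down to just 4, so r1c1=4.
Step 8. [r3c5∈{1}] only 1 remains possible at r3c5 ⇒ r3c5=1.
Step 9. [r4c5∈{4}] r4c5's peers cover all but 4, so r4c5=4.
Step 10. [r2c6∈{2}] only 2 remains possible at r2c6 ⇒ r2c6=2.
Step 11. [r2c3∈{1}] nothing but 1 survives at r2c3 ⇒ r2c3=1.
Step 12. [r6c1∈{1}] r6c1 is down to just 1 ⇒ r6c1=1.
Step 13. [r5c2∈{5}] only 5 remains possible at r5c2, so r5c2=5.
Step 14. [r5c5∈{2}] nothing but 2 survives at r5c5, so r5c5=2.
Step 15. [r2c4∈{4}] r2c4's peers cover all but 4 ⇒ r2c4=4.
Step 16. [r4c1∈{6}] nothing but 6 survives at r4c1, so r4c1=6.

Answer: 4 3 2 1 6 5 / 5 6 1 4 3 2 / 2 4 3 5 1 6 / 6 1 5 2 4 3 / 3 5 4 6 2 1 / 1 2 6 3 5 4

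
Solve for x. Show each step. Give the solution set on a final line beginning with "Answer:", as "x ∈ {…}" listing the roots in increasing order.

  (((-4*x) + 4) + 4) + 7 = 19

Step 1. [(((-4*x) + 4) + 4) + 7 = 19] +7 is outermost — subtract 7 both sides, so sub: ((-4*x) + 4) + 4 = 12.
Step 2. [((-4*x) + 4) + 4 = 12] subtract 4: x sits inside (… + 4), so sub: (-4*x) + 4 = 8.
Step 3. [(-4*x) + 4 = 8] common factor -4 (LHS and 8) — divide through, so factor: x - 1 = -2.
Step 4. [x - 1 = -2] peel the -1: add 1 from each side, so sub: x = -1.

Answer: x ∈ {-1}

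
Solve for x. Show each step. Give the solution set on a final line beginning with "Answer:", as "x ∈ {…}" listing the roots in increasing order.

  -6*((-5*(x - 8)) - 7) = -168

Step 1. [-6*((-5*(x - 8)) - 7) = -168] leading coefficient -6: divide by -6. So div: (-5*(x - 8)) - 7 = 28.
Step 2. [(-5*(x - 8)) - 7 = 28] add 7: x sits inside (… - 7) ⇒ sub: -5*(x - 8) = 35.
Step 3. [-5*(x - 8) = 35] -5·(inner) — divide through by -5 ⇒ div: x - 8 = -7.
Step 4. [x - 8 = -7] peel the -8: add 8 from each side. So sub: x = 1.

Answer: x ∈ {1}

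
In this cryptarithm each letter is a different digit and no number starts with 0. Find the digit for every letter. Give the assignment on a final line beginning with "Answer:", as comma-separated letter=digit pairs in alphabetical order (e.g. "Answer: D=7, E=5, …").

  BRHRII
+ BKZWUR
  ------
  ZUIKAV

Step 1. [col 1: I + R ≡ V (mod 10)] no forcing yet in column 1 (carry-in 0); R=5 is free and consistent — try it ⇒ R=5.
Step 2. [col 1: I + R ≡ V (mod 10)] column 1 (I + R ≡ V (mod 10), carry-in 0) doesn't pin V yet; pick V=6 and continue. So V=6.
Step 3. [col 1: I + R ≡ V (mod 10)] column 1: given R=5, V=6, carry-in 0, and digits 5,6 already taken and all letters distinct, I+R≡V (mod 10) forces I=1, so I=1.
Step 4. [col 2: I + U ≡ A (mod 10)] no forcing yet in column 2 (carry-in 0); U=9 is free and consistent — try it, so U=9.
Step 5. [col 2: I + U ≡ A (mod 10)] in column 2 we have I+U≡A with carry-in 0; given I=1, U=9 and digits 1,5,6,9 already taken and all letters distinct, that pins A to 0. So A=0.
Step 6. [col 3: R + W ≡ K (mod 10)] no forcing yet in column 3 (carry-in 1); W=7 is free and consistent — try it. So W=7.
Step 7. [col 3: R + W ≡ K (mod 10)] column 3: given R=5, W=7, carry-in 1, and digits 0,1,5,6,7,9 already taken and all letters distinct, R+W≡K (mod 10) forces K=3. So K=3.
Step 8. [col 4: H + Z ≡ I (mod 10)] no forcing yet in column 4 (carry-in 1); H=2 is free and consistent — try it. So H=2.
Step 9. [col 4: H + Z ≡ I (mod 10)] column 4 reads H+Z+carry(1)=I with H=2, I=1; with digits 0,1,2,3,5,6,7,9 already taken and all letters distinct, the only value for Z is 8. So Z=8.
Step 10. [col 6: B + B ≡ Z (mod 10)] in column 6 we have B+B≡Z with carry-in 0; given Z=8 and digits 0,1,2,3,5,6,7,8,9 already taken and all letters distinct, that pins B to 4. So B=4.

Answer: A=0, B=4, H=2, I=1, K=3, R=5, U=9, V=6, W=7, Z=8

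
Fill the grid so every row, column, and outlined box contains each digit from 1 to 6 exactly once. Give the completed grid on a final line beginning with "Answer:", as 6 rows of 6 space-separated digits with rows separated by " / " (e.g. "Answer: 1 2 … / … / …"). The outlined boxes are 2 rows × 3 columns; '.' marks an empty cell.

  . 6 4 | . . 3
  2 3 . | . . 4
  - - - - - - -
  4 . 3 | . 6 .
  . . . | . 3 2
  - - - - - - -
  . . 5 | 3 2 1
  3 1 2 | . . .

Step 1. [r1c1∈{1,5}] box 1 places 5 nowhere but r1c1 ⇒ r1c1=5.
Step 2. [r3c4∈{1,5}] row 3 places 1 nowhere but r3c4. So r3c4=1.
Step 3. [r3c6∈{5}] nothing but 5 survives at r3c6. So r3c6=5.
Step 4. [r6c5∈{4,5}] across col 5, 4 lands solely at r6c5. So r6c5=4.
Step 5. [r2c3∈{1}] r2c3's peers cover all but 1. So r2c3=1.
Step 6. [r6c4∈{5,6}] across row 6, 5 lands solely at r6c4 ⇒ r6c4=5.
Step 7. [r4c1∈{1,6}] r4c1 is the only open cell in row 4 admitting 1, so r4c1=1.
Step 8. [r4c2∈{5}] r4c2 has the single candidate 5. So r4c2=5.
Step 9. [r5c1∈{6}] r5c1 has the single candidate 6. So r5c1=6.
Step 10. [r4c4∈{4}] r4c4's peers cover all but 4, so r4c4=4.
Step 11. [r1c5∈{1}] r1c5's peers cover all but 1 ⇒ r1c5=1.
Step 12. [r5c2∈{4}] r5c2 has the single candidate 4, so r5c2=4.
Step 13. [r4c3∈{6}] only 6 remains possible at r4c3. So r4c3=6.
Step 14. [r2c4∈{6}] r2c4's peers cover all but 6. So r2c4=6.
Step 15. [r1c4∈{2}] r1c4's peers cover all but 2. So r1c4=2.
Step 16. [r6c6∈{6}] nothing but 6 survives at r6c6. So r6c6=6.
Step 17. [r2c5∈{5}] nothing but 5 survives at r2c5 ⇒ r2c5=5.
Step 18. [r3c2∈{2}] r3c2 has the single candidate 2. So r3c2=2.

Answer: 5 6 4 2 1 3 / 2 3 1 6 5 4 / 4 2 3 1 6 5 / 1 5 6 4 3 2 / 6 4 5 3 2 1 / 3 1 2 5 4 6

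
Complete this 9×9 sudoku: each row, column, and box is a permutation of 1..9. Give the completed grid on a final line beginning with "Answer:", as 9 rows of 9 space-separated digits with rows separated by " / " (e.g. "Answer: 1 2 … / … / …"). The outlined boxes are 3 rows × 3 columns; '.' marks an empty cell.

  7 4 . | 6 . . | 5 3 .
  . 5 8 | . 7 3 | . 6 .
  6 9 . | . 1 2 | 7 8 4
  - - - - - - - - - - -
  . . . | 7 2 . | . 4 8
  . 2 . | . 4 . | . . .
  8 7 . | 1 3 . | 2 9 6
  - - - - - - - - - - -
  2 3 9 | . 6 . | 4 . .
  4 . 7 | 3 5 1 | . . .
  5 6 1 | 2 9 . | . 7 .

Step 1. [r1c9∈{1,2,9}] 1 has one home in row 1: r1c9. So r1c9=1.
Step 2. [r1c6∈{8,9}] in row 1, 9 fits only at r1c6 ⇒ r1c6=9.
Step 3. [r6c6∈{5}] r6c6 is down to just 5. So r6c6=5.
Step 4. [r4c3∈{3,5,6}] r4c3 is the only open cell in row 4 admitting 5 ⇒ r4c3=5.
Step 5. [r4c2∈{1}] r4c2 has the single candidate 1 ⇒ r4c2=1.
Step 6. [r4c7∈{3}] nothing but 3 survives at r4c7, so r4c7=3.
Step 7. [r7c4∈{8}] r7c4 has the single candidate 8. So r7c4=8.
Step 8. [r7c8∈{1,5}] row 7 places 1 nowhere but r7c8, so r7c8=1.
Step 9. [r2c9∈{2,9}] across row 2, 2 lands solely at r2c9. So r2c9=2.
Step 10. [r5c1∈{3,9}] in col 1, 3 fits only at r5c1. So r5c1=3.
Step 11. [r8c7∈{6,8,9}] r8c7 is the only open cell in row 8 admitting 6. So r8c7=6.
Step 12. [r7c9∈{5}] r7c9's peers cover all but 5 ⇒ r7c9=5.
Step 13. [r5c6∈{6,8}] 8 has one home in row 5: r5c6, so r5c6=8.
Step 14. [r5c8∈{5}] nothing but 5 survives at r5c8, so r5c8=5.
Step 15. [r8c9∈{9}] r8c9 is down to just 9 ⇒ r8c9=9.
Step 16. [r9c6∈{4}] only 4 remains possible at r9c6, so r9c6=4.
Step 17. [r7c6∈{7}] r7c6 is down to just 7, so r7c6=7.
Step 18. [r9c9∈{3}] only 3 remains possible at r9c9 ⇒ r9c9=3.
Step 19. [r3c3∈{3}] only 3 remains possible at r3c3. So r3c3=3.
Step 20. [r6c3∈{4}] r6c3's peers cover all but 4 ⇒ r6c3=4.
Step 21. [r2c4∈{4}] r2c4 is down to just 4. So r2c4=4.
Step 22. [r4c6∈{6}] r4c6 is down to just 6. So r4c6=6.
Step 23. [r5c4∈{9}] nothing but 9 survives at r5c4 ⇒ r5c4=9.
Step 24. [r8c8∈{2}] nothing but 2 survives at r8c8. So r8c8=2.
Step 25. [r1c5∈{8}] r1c5 is down to just 8. So r1c5=8.
Step 26. [r5c3∈{6}] r5c3's peers cover all but 6. So r5c3=6.
Step 27. [r2c7∈{9}] r2c7's peers cover all but 9, so r2c7=9.
Step 28. [r3c4∈{5}] r3c4 is down to just 5 ⇒ r3c4=5.
Step 29. [r1c3∈{2}] r1c3's peers cover all but 2, so r1c3=2.
Step 30. [r9c7∈{8}] nothing but 8 survives at r9c7, so r9c7=8.
Step 31. [r2c1∈{1}] r2c1's peers cover all but 1 ⇒ r2c1=1.
Step 32. [r4c1∈{9}] r4c1 is down to just 9 ⇒ r4c1=9.
Step 33. [r5c9∈{7}] r5c9 has the single candidate 7. So r5c9=7.
Step 34. [r5c7∈{1}] nothing but 1 survives at r5c7. So r5c7=1.
Step 35. [r8c2∈{8}] only 8 remains possible at r8c2, so r8c2=8.

Answer: 7 4 2 6 8 9 5 3 1 / 1 5 8 4 7 3 9 6 2 / 6 9 3 5 1 2 7 8 4 / 9 1 5 7 2 6 3 4 8 / 3 2 6 9 4 8 1 5 7 / 8 7 4 1 3 5 2 9 6 / 2 3 9 8 6 7 4 1 5 / 4 8 7 3 5 1 6 2 9 / 5 6 1 2 9 4 8 7 3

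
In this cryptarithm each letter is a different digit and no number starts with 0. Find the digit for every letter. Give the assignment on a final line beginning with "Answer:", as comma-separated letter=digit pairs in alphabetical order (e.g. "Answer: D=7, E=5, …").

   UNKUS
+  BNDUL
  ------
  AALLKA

Step 1. [col 1: S + L ≡ A (mod 10)] several values work for A in column 1 (S + L ≡ A (mod 10), carry-in 0); try A=1, so A=1.
Step 2. [col 1: S + L ≡ A (mod 10)] several values work for L in column 1 (S + L ≡ A (mod 10), carry-in 0); try L=4, so L=4.
Step 3. [col 1: S + L ≡ A (mod 10)] column 1: given L=4, A=1, carry-in 0, and digits 1,4 already taken and all letters distinct, S+L≡A (mod 10) forces S=7 ⇒ S=7.
Step 4. [col 2: U + U ≡ K (mod 10)] several values work for U in column 2 (U + U ≡ K (mod 10), carry-in 1); try U=6 ⇒ U=6.
Step 5. [col 2: U + U ≡ K (mod 10)] column 2: given U=6, carry-in 1, and digits 1,4,6,7 already taken and all letters distinct, U+U≡K (mod 10) forces K=3 ⇒ K=3.
Step 6. [col 3: K + D ≡ L (mod 10)] column 3: given K=3, L=4, carry-in 1, and digits 1,3,4,6,7 already taken and all letters distinct, K+D≡L (mod 10) forces D=0. So D=0.
Step 7. [col 4: N + N ≡ L (mod 10)] column 4: given L=4, carry-in 0, and digits 0,1,3,4,6,7 already taken and all letters distinct, N+N≡L (mod 10) forces N=2 ⇒ N=2.
Step 8. [col 5: U + B ≡ A (mod 10)] column 5: given U=6, A=1, carry-in 0, and digits 0,1,2,3,4,6,7 already taken and all letters distinct, U+B≡A (mod 10) forces B=5, so B=5.

Answer: A=1, B=5, D=0, K=3, L=4, N=2, S=7, U=6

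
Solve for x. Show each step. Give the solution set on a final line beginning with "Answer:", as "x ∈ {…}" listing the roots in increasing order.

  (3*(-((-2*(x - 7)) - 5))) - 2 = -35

Step 1. [(3*(-((-2*(x - 7)) - 5))) - 2 = -35] the outer -2 inverts by adding 2, so sub: 3*(-((-2*(x - 7)) - 5)) = -33.
Step 2. [3*(-((-2*(x - 7)) - 5)) = -33] divide by the outer 3. So div: -((-2*(x - 7)) - 5) = -11.
Step 3. [-((-2*(x - 7)) - 5) = -11] leading − — multiply by −1 ⇒ neg: (-2*(x - 7)) - 5 = 11.
Step 4. [(-2*(x - 7)) - 5 = 11] 5 comes off first (add 5) ⇒ sub: -2*(x - 7) = 16.
Step 5. [-2*(x - 7) = 16] leading coefficient -2: divide by -2, so div: x - 7 = -8.
Step 6. [x - 7 = -8] the outer -7 inverts by adding 7. So sub: x = -1.

Answer: x ∈ {-1}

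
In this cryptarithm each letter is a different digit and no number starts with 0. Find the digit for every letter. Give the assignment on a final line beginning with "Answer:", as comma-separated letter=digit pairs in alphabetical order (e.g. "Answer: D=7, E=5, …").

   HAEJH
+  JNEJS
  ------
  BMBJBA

Step 1. [B] adding two 5-digit numbers gives at most 5+1 digits, and here it does — B is that final carry and must be 1 ⇒ B=1.
Step 2. [col 1: H + S ≡ A (mod 10)] S=9 is one option consistent with column 1 (H + S ≡ A (mod 10), carry-in 0) — take it ⇒ S=9.
Step 3. [col 1: H + S ≡ A (mod 10)] A=3 is one option consistent with column 1 (H + S ≡ A (mod 10), carry-in 0) — take it, so A=3.
Step 4. [col 1: H + S ≡ A (mod 10)] column 1: given S=9, A=3, carry-in 0, and digits 1,3,9 already taken and all letters distinct, H+S≡A (mod 10) forces H=4. So H=4.
Step 5. [col 2: J + J ≡ B (mod 10)] column 2 (J + J ≡ B (mod 10), carry-in 1) doesn't pin J yet; pick J=5 and continue ⇒ J=5.
Step 6. [col 3: E + E ≡ J (mod 10)] no forcing yet in column 3 (carry-in 1); E=2 is free and consistent — try it. So E=2.
Step 7. [col 4: A + N ≡ B (mod 10)] from column 4 (A=3, B=1, carry-in 0, digits 1,2,3,4,5,9 already taken and all letters distinct): N must equal 8. So N=8.
Step 8. [col 5: H + J ≡ M (mod 10)] from column 5 (H=4, J=5, carry-in 1, digits 1,2,3,4,5,8,9 already taken and all letters distinct): M must equal 0 ⇒ M=0.

Answer: A=3, B=1, E=2, H=4, J=5, M=0, N=8, S=9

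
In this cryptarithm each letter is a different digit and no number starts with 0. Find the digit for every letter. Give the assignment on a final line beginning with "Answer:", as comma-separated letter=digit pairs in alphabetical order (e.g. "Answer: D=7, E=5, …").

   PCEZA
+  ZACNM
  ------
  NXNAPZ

Step 1. [col 1: A + M ≡ Z (mod 10)] Z=6 is one option consistent with column 1 (A + M ≡ Z (mod 10), carry-in 0) — take it, so Z=6.
Step 2. [col 1: A + M ≡ Z (mod 10)] no forcing yet in column 1 (carry-in 0); M=9 is free and consistent — try it, so M=9.
Step 3. [col 1: A + M ≡ Z (mod 10)] from column 1 (M=9, Z=6, carry-in 0, digits 6,9 already taken and all letters distinct): A must equal 7 ⇒ A=7.
Step 4. [col 2: Z + N ≡ P (mod 10)] N=1 is one option consistent with column 2 (Z + N ≡ P (mod 10), carry-in 1) — take it. So N=1.
Step 5. [col 2: Z + N ≡ P (mod 10)] from column 2 (Z=6, N=1, carry-in 1, digits 1,6,7,9 already taken and all letters distinct): P must equal 8, so P=8.
Step 6. [col 3: E + C ≡ A (mod 10)] several values work for C in column 3 (E + C ≡ A (mod 10), carry-in 0); try C=4. So C=4.
Step 7. [col 3: E + C ≡ A (mod 10)] from column 3 (C=4, A=7, carry-in 0, digits 1,4,6,7,8,9 already taken and all letters distinct): E must equal 3 ⇒ E=3.
Step 8. [col 5: P + Z ≡ X (mod 10)] column 5 reads P+Z+carry(1)=X with P=8, Z=6; with digits 1,3,4,6,7,8,9 already taken and all letters distinct, the only value for X is 5, so X=5.

Answer: A=7, C=4, E=3, M=9, N=1, P=8, X=5, Z=6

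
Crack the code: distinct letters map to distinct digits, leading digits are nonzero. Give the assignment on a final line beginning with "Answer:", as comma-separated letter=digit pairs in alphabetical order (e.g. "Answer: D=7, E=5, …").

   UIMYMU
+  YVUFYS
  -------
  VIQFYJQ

Step 1. [col 1: U + S ≡ Q (mod 10)] several values work for U in column 1 (U + S ≡ Q (mod 10), carry-in 0); try U=6, so U=6.
Step 2. [V] adding two 6-digit numbers gives at most 6+1 digits, and here it does — V is that final carry and must be 1 ⇒ V=1.
Step 3. [col 1: U + S ≡ Q (mod 10)] no forcing yet in column 1 (carry-in 0); Q=4 is free and consistent — try it. So Q=4.
Step 4. [col 1: U + S ≡ Q (mod 10)] column 1 reads U+S+carry(0)=Q with U=6, Q=4; with digits 1,4,6 already taken and all letters distinct, the only value for S is 8 ⇒ S=8.
Step 5. [col 2: M + Y ≡ J (mod 10)] column 2 (M + Y ≡ J (mod 10), carry-in 1) doesn't pin M yet; pick M=2 and continue. So M=2.
Step 6. [col 2: M + Y ≡ J (mod 10)] no forcing yet in column 2 (carry-in 1); J=0 is free and consistent — try it, so J=0.
Step 7. [col 2: M + Y ≡ J (mod 10)] column 2 reads M+Y+carry(1)=J with M=2, J=0; with digits 0,1,2,4,6,8 already taken and all letters distinct, the only value for Y is 7 ⇒ Y=7.
Step 8. [col 3: Y + F ≡ Y (mod 10)] in column 3 we have Y+F≡Y with carry-in 1; given Y=7 and digits 0,1,2,4,6,7,8 already taken and all letters distinct, that pins F to 9. So F=9.
Step 9. [col 5: I + V ≡ Q (mod 10)] column 5 reads I+V+carry(0)=Q with V=1, Q=4; with digits 0,1,2,4,6,7,8,9 already taken and all letters distinct, the only value for I is 3 ⇒ I=3.

Answer: F=9, I=3, J=0, M=2, Q=4, S=8, U=6, V=1, Y=7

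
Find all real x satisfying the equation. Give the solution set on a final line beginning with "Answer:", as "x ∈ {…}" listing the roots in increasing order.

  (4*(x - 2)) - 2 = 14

Step 1. [(4*(x - 2)) - 2 = 14] the outer -2 inverts by adding 2. So sub: 4*(x - 2) = 16.
Step 2. [4*(x - 2) = 16] 4 out front; divide by 4. So div: x - 2 = 4.
Step 3. [x - 2 = 4] -2 is outermost — add 2 both sides, so sub: x = 6.

Answer: x ∈ {6}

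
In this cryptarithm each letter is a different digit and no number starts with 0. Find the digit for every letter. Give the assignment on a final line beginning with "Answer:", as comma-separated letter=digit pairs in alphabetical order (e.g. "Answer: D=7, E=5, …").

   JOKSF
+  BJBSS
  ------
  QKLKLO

Step 1. [Q] Q is the leading digit of a 6-digit sum of two 5-digit numbers; the final carry is exactly 1, so Q=1.
Step 2. [col 1: F + S ≡ O (mod 10)] column 1 (F + S ≡ O (mod 10), carry-in 0) doesn't pin F yet; pick F=2 and continue. So F=2.
Step 3. [col 1: F + S ≡ O (mod 10)] column 1 (F + S ≡ O (mod 10), carry-in 0) doesn't pin S yet; pick S=8 and continue, so S=8.
Step 4. [col 1: F + S ≡ O (mod 10)] from column 1 (F=2, S=8, carry-in 0, digits 1,2,8 already taken and all letters distinct): O must equal 0. So O=0.
Step 5. [col 2: S + S ≡ L (mod 10)] column 2: given S=8, carry-in 1, and digits 0,1,2,8 already taken and all letters distinct, S+S≡L (mod 10) forces L=7, so L=7.
Step 6. [col 3: K + B ≡ K (mod 10)] in column 3 we have K+B≡K with carry-in 1; given nothing yet and digits 0,1,2,7,8 already taken and all letters distinct, that pins B to 9 ⇒ B=9.
Step 7. [col 3: K + B ≡ K (mod 10)] column 3 (K + B ≡ K (mod 10), carry-in 1) doesn't pin K yet; pick K=5 and continue. So K=5.
Step 8. [col 4: O + J ≡ L (mod 10)] column 4: given O=0, L=7, carry-in 1, and digits 0,1,2,5,7,8,9 already taken and all letters distinct, O+J≡L (mod 10) forces J=6 ⇒ J=6.

Answer: B=9, F=2, J=6, K=5, L=7, O=0, Q=1, S=8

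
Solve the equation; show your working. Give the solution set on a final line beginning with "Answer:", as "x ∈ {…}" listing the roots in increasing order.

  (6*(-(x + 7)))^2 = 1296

Step 1. [(6*(-(x + 7)))^2 = 1296] 1296 ≥ 0, LHS is (·)² — take ±√. So sqrt: 6*(-(x + 7)) = 36 or -36.
Step 2. [6*(-(x + 7)) = 36 or -36] 6·(inner) — divide through by 6 ⇒ div: -(x + 7) = 6 or -6.
Step 3. [-(x + 7) = 6 or -6] leading − — multiply by −1. So neg: x + 7 = -6 or 6.
Step 4. [x + 7 = -6 or 6] 7 comes off first (subtract 7). So sub: x = -13 or -1.

Answer: x ∈ {-13, -1}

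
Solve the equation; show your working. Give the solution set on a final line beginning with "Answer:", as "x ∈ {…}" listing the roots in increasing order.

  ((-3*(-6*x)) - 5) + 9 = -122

Step 1. [((-3*(-6*x)) - 5) + 9 = -122] subtract 9: x sits inside (… + 9). So sub: (-3*(-6*x)) - 5 = -131.
Step 2. [(-3*(-6*x)) - 5 = -131] the outer -5 inverts by adding 5 ⇒ sub: -3*(-6*x) = -126.
Step 3. [-3*(-6*x) = -126] LHS = -3·(…); ÷-3 both sides ⇒ div: -6*x = 42.
Step 4. [-6*x = 42] -6 out front; divide by -6. So div: x = -7.

Answer: x ∈ {-7}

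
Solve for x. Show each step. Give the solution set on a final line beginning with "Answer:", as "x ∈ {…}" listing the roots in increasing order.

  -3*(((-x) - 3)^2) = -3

Step 1. [-3*(((-x) - 3)^2) = -3] divide by the outer -3, so div: ((-x) - 3)^2 = 1.
Step 2. [((-x) - 3)^2 = 1] LHS squared, RHS 1 ≥ 0: apply √ (±), so sqrt: (-x) - 3 = 1 or -1.
Step 3. [(-x) - 3 = 1 or -1] 3 comes off first (add 3). So sub: -x = 4 or 2.
Step 4. [-x = 4 or 2] flip signs both sides, so neg: x = -4 or -2.

Answer: x ∈ {-4, -2}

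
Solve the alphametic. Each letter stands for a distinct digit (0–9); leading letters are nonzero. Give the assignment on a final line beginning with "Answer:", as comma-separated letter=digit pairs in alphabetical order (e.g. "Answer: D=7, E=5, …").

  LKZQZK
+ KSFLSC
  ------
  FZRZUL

Step 1. [col 1: K + C ≡ L (mod 10)] column 1 (K + C ≡ L (mod 10), carry-in 0) doesn't pin C yet; pick C=8 and continue ⇒ C=8.
Step 2. [col 1: K + C ≡ L (mod 10)] L=1 is one option consistent with column 1 (K + C ≡ L (mod 10), carry-in 0) — take it ⇒ L=1.
Step 3. [col 1: K + C ≡ L (mod 10)] in column 1 we have K+C≡L with carry-in 0; given C=8, L=1 and digits 1,8 already taken and all letters distinct, that pins K to 3. So K=3.
Step 4. [col 2: Z + S ≡ U (mod 10)] U=9 is one option consistent with column 2 (Z + S ≡ U (mod 10), carry-in 1) — take it ⇒ U=9.
Step 5. [col 2: Z + S ≡ U (mod 10)] no forcing yet in column 2 (carry-in 1); Z=6 is free and consistent — try it ⇒ Z=6.
Step 6. [col 2: Z + S ≡ U (mod 10)] column 2: given Z=6, U=9, carry-in 1, and digits 1,3,6,8,9 already taken and all letters distinct, Z+S≡U (mod 10) forces S=2. So S=2.
Step 7. [col 3: Q + L ≡ Z (mod 10)] in column 3 we have Q+L≡Z with carry-in 0; given L=1, Z=6 and digits 1,2,3,6,8,9 already taken and all letters distinct, that pins Q to 5. So Q=5.
Step 8. [col 4: Z + F ≡ R (mod 10)] from column 4 (Z=6, carry-in 0, digits 1,2,3,5,6,8,9 already taken and all letters distinct): R must equal 0. So R=0.
Step 9. [col 4: Z + F ≡ R (mod 10)] column 4: given Z=6, R=0, carry-in 0, and digits 0,1,2,3,5,6,8,9 already taken and all letters distinct, Z+F≡R (mod 10) forces F=4 ⇒ F=4.

Answer: C=8, F=4, K=3, L=1, Q=5, R=0, S=2, U=9, Z=6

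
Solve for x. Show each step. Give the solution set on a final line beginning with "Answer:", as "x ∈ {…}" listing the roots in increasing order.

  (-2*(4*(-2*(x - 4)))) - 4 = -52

Step 1. [(-2*(4*(-2*(x - 4)))) - 4 = -52] add 4: x sits inside (… - 4) ⇒ sub: -2*(4*(-2*(x - 4))) = -48.
Step 2. [-2*(4*(-2*(x - 4))) = -48] -2·(inner) — divide through by -2, so div: 4*(-2*(x - 4)) = 24.
Step 3. [4*(-2*(x - 4)) = 24] 4 out front; divide by 4 ⇒ div: -2*(x - 4) = 6.
Step 4. [-2*(x - 4) = 6] -2·(inner) — divide through by -2. So div: x - 4 = -3.
Step 5. [x - 4 = -3] add 4: x sits inside (… - 4), so sub: x = 1.

Answer: x ∈ {1}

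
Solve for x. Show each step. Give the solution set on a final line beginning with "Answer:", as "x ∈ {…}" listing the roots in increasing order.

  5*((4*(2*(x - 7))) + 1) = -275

Step 1. [5*((4*(2*(x - 7))) + 1) = -275] divide by the outer 5. So div: (4*(2*(x - 7))) + 1 = -55.
Step 2. [(4*(2*(x - 7))) + 1 = -55] peel the +1: subtract 1 from each side. So sub: 4*(2*(x - 7)) = -56.
Step 3. [4*(2*(x - 7)) = -56] 4·(inner) — divide through by 4, so div: 2*(x - 7) = -14.
Step 4. [2*(x - 7) = -14] LHS = 2·(…); ÷2 both sides. So div: x - 7 = -7.
Step 5. [x - 7 = -7] add 7: x sits inside (… - 7), so sub: x = 0.

Answer: x ∈ {0}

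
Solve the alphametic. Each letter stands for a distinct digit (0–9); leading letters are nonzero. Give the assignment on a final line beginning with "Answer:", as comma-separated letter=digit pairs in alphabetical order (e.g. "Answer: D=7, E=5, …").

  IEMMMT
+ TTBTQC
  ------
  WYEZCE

Step 1. [col 1: T + C ≡ E (mod 10)] column 1 (T + C ≡ E (mod 10), carry-in 0) doesn't pin E yet; pick E=2 and continue ⇒ E=2.
Step 2. [col 1: T + C ≡ E (mod 10)] no forcing yet in column 1 (carry-in 0); T=3 is free and consistent — try it, so T=3.
Step 3. [col 1: T + C ≡ E (mod 10)] column 1: given T=3, E=2, carry-in 0, and digits 2,3 already taken and all letters distinct, T+C≡E (mod 10) forces C=9, so C=9.
Step 4. [col 2: M + Q ≡ C (mod 10)] several values work for M in column 2 (M + Q ≡ C (mod 10), carry-in 1); try M=7, so M=7.
Step 5. [col 2: M + Q ≡ C (mod 10)] from column 2 (M=7, C=9, carry-in 1, digits 2,3,7,9 already taken and all letters distinct): Q must equal 1 ⇒ Q=1.
Step 6. [col 3: M + T ≡ Z (mod 10)] column 3: given M=7, T=3, carry-in 0, and digits 1,2,3,7,9 already taken and all letters distinct, M+T≡Z (mod 10) forces Z=0. So Z=0.
Step 7. [col 4: M + B ≡ E (mod 10)] from column 4 (M=7, E=2, carry-in 1, digits 0,1,2,3,7,9 already taken and all letters distinct): B must equal 4 ⇒ B=4.
Step 8. [col 5: E + T ≡ Y (mod 10)] from column 5 (E=2, T=3, carry-in 1, digits 0,1,2,3,4,7,9 already taken and all letters distinct): Y must equal 6. So Y=6.
Step 9. [col 6: I + T ≡ W (mod 10)] in column 6 we have I+T≡W with carry-in 0; given T=3 and digits 0,1,2,3,4,6,7,9 already taken and all letters distinct, that pins I to 5, so I=5.
Step 10. [col 6: I + T ≡ W (mod 10)] column 6 reads I+T+carry(0)=W with I=5, T=3; with digits 0,1,2,3,4,5,6,7,9 already taken and all letters distinct, the only value for W is 8, so W=8.

Answer: B=4, C=9, E=2, I=5, M=7, Q=1, T=3, W=8, Y=6, Z=0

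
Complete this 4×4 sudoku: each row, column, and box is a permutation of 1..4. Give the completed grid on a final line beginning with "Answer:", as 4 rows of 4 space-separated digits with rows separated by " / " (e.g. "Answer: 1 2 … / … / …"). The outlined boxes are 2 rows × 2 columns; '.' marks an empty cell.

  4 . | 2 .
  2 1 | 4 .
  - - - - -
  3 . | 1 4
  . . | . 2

Step 1. [r2c4∈{3}] r2c4 is down to just 3 ⇒ r2c4=3.
Step 2. [r4c3∈{3}] r4c3's peers cover all but 3. So r4c3=3.
Step 3. [r1c2∈{3}] nothing but 3 survives at r1c2. So r1c2=3.
Step 4. [r1c4∈{1}] only 1 remains possible at r1c4 ⇒ r1c4=1.
Step 5. [r3c2∈{2}] nothing but 2 survives at r3c2, so r3c2=2.
Step 6. [r4c2∈{4}] nothing but 4 survives at r4c2. So r4c2=4.
Step 7. [r4c1∈{1}] r4c1 has the single candidate 1 ⇒ r4c1=1.

Answer: 4 3 2 1 / 2 1 4 3 / 3 2 1 4 / 1 4 3 2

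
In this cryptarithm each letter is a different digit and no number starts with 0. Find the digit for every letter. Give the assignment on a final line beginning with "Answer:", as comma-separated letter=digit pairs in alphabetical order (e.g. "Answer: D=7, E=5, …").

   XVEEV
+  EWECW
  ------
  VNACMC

Step 1. [col 1: V + W ≡ C (mod 10)] C=5 is one option consistent with column 1 (V + W ≡ C (mod 10), carry-in 0) — take it. So C=5.
Step 2. [col 1: V + W ≡ C (mod 10)] column 1 (V + W ≡ C (mod 10), carry-in 0) doesn't pin W yet; pick W=4 and continue, so W=4.
Step 3. [col 1: V + W ≡ C (mod 10)] column 1 reads V+W+carry(0)=C with W=4, C=5; with digits 4,5 already taken and all letters distinct, the only value for V is 1 ⇒ V=1.
Step 4. [col 2: E + C ≡ M (mod 10)] no forcing yet in column 2 (carry-in 0); M=2 is free and consistent — try it, so M=2.
Step 5. [col 2: E + C ≡ M (mod 10)] column 2: given C=5, M=2, carry-in 0, and digits 1,2,4,5 already taken and all letters distinct, E+C≡M (mod 10) forces E=7 ⇒ E=7.
Step 6. [col 4: V + W ≡ A (mod 10)] in column 4 we have V+W≡A with carry-in 1; given V=1, W=4 and digits 1,2,4,5,7 already taken and all letters distinct, that pins A to 6 ⇒ A=6.
Step 7. [col 5: X + E ≡ N (mod 10)] from column 5 (E=7, carry-in 0, digits 1,2,4,5,6,7 already taken and all letters distinct): N must equal 0 ⇒ N=0.
Step 8. [col 5: X + E ≡ N (mod 10)] column 5 reads X+E+carry(0)=N with E=7, N=0; with digits 0,1,2,4,5,6,7 already taken and all letters distinct, the only value for X is 3 ⇒ X=3.

Answer: A=6, C=5, E=7, M=2, N=0, V=1, W=4, X=3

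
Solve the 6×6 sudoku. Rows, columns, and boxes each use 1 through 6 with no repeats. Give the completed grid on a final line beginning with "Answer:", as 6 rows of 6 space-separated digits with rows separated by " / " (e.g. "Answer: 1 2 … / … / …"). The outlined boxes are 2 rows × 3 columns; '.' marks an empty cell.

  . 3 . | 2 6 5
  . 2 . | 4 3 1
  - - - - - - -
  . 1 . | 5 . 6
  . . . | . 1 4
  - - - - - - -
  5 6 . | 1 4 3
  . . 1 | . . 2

Step 1. [r6c1∈{3,4}] row 6 places 3 nowhere but r6c1. So r6c1=3.
Step 2. [r3c3∈{2,3,4}] r3c3 is the only open cell in row 3 admitting 3. So r3c3=3.
Step 3. [r2c1∈{6}] r2c1 has the single candidate 6, so r2c1=6.
Step 4. [r4c1∈{2}] nothing but 2 survives at r4c1, so r4c1=2.
Step 5. [r1c3∈{4}] r1c3's peers cover all but 4 ⇒ r1c3=4.
Step 6. [r4c2∈{5}] r4c2 has the single candidate 5, so r4c2=5.
Step 7. [r6c4∈{6}] only 6 remains possible at r6c4. So r6c4=6.
Step 8. [r1c1∈{1}] nothing but 1 survives at r1c1. So r1c1=1.
Step 9. [r5c3∈{2}] r5c3 has the single candidate 2 ⇒ r5c3=2.
Step 10. [r2c3∈{5}] nothing but 5 survives at r2c3 ⇒ r2c3=5.
Step 11. [r6c2∈{4}] r6c2 has the single candidate 4 ⇒ r6c2=4.
Step 12. [r4c3∈{6}] r4c3 is down to just 6, so r4c3=6.
Step 13. [r4c4∈{3}] r4c4's peers cover all but 3. So r4c4=3.
Step 14. [r3c1∈{4}] only 4 remains possible at r3c1. So r3c1=4.
Step 15. [r6c5∈{5}] nothing but 5 survives at r6c5 ⇒ r6c5=5.
Step 16. [r3c5∈{2}] only 2 remains possible at r3c5. So r3c5=2.

Answer: 1 3 4 2 6 5 / 6 2 5 4 3 1 / 4 1 3 5 2 6 / 2 5 6 3 1 4 / 5 6 2 1 4 3 / 3 4 1 6 5 2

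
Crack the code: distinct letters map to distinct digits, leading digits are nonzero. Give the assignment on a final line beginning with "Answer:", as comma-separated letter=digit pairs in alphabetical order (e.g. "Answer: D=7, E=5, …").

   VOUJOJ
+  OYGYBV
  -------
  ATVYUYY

Step 1. [A] the sum has 7 digits but both addends have 6; that extra leading digit A is the final carry, namely 1. So A=1.
Step 2. [col 1: J + V ≡ Y (mod 10)] several values work for Y in column 1 (J + V ≡ Y (mod 10), carry-in 0); try Y=7. So Y=7.
Step 3. [col 1: J + V ≡ Y (mod 10)] no forcing yet in column 1 (carry-in 0); V=5 is free and consistent — try it ⇒ V=5.
Step 4. [col 1: J + V ≡ Y (mod 10)] in column 1 we have J+V≡Y with carry-in 0; given V=5, Y=7 and digits 1,5,7 already taken and all letters distinct, that pins J to 2. So J=2.
Step 5. [col 2: O + B ≡ Y (mod 10)] several values work for O in column 2 (O + B ≡ Y (mod 10), carry-in 0); try O=8. So O=8.
Step 6. [col 2: O + B ≡ Y (mod 10)] in column 2 we have O+B≡Y with carry-in 0; given O=8, Y=7 and digits 1,2,5,7,8 already taken and all letters distinct, that pins B to 9 ⇒ B=9.
Step 7. [col 3: J + Y ≡ U (mod 10)] from column 3 (J=2, Y=7, carry-in 1, digits 1,2,5,7,8,9 already taken and all letters distinct): U must equal 0, so U=0.
Step 8. [col 4: U + G ≡ Y (mod 10)] column 4 reads U+G+carry(1)=Y with U=0, Y=7; with digits 0,1,2,5,7,8,9 already taken and all letters distinct, the only value for G is 6 ⇒ G=6.
Step 9. [col 6: V + O ≡ T (mod 10)] column 6 reads V+O+carry(1)=T with V=5, O=8; with digits 0,1,2,5,6,7,8,9 already taken and all letters distinct, the only value for T is 4 ⇒ T=4.

Answer: A=1, B=9, G=6, J=2, O=8, T=4, U=0, V=5, Y=7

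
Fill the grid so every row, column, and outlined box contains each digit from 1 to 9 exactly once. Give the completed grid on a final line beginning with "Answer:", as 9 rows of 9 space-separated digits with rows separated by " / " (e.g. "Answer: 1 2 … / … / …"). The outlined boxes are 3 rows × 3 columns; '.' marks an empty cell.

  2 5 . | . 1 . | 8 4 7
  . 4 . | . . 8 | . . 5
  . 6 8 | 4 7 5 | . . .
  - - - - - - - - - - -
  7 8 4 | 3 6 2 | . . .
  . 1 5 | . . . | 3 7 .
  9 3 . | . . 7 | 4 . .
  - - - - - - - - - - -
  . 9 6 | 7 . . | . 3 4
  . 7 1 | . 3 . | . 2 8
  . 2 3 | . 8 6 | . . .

Step 1. [r6c4∈{1,5,8}] r6c4 is the only open cell in box 5 admitting 1, so r6c4=1.
Step 2. [r2c4∈{2,6,9}] 2 has one home in col 4: r2c4, so r2c4=2.
Step 3. [r2c5∈{9}] only 9 remains possible at r2c5. So r2c5=9.
Step 4. [r3c9∈{1,2,3,9}] 3 has one home in col 9: r3c9, so r3c9=3.
Step 5. [r9c7∈{1,5,7,9}] row 9 places 7 nowhere but r9c7 ⇒ r9c7=7.
Step 6. [r8c7∈{5,6,9}] in row 8, 6 fits only at r8c7 ⇒ r8c7=6.
Step 7. [r2c7∈{1}] nothing but 1 survives at r2c7. So r2c7=1.
Step 8. [r7c7∈{5}] only 5 remains possible at r7c7. So r7c7=5.
Step 9. [r4c7∈{9}] only 9 remains possible at r4c7. So r4c7=9.
Step 10. [r8c6∈{4,9}] in box 8, 4 fits only at r8c6. So r8c6=4.
Step 11. [r8c4∈{5,9}] across row 8, 9 lands solely at r8c4, so r8c4=9.
Step 12. [r6c8∈{5,6,8}] 8 has one home in row 6: r6c8, so r6c8=8.
Step 13. [r5c9∈{2,6}] r5c9 is the only open cell in row 5 admitting 2 ⇒ r5c9=2.
Step 14. [r9c9∈{1,9}] 9 has one home in col 9: r9c9, so r9c9=9.
Step 15. [r9c8∈{1}] r9c8's peers cover all but 1, so r9c8=1.
Step 16. [r8c1∈{5}] r8c1's peers cover all but 5 ⇒ r8c1=5.
Step 17. [r4c9∈{1}] only 1 remains possible at r4c9. So r4c9=1.
Step 18. [r2c1∈{3}] r2c1's peers cover all but 3 ⇒ r2c1=3.
Step 19. [r9c4∈{5}] r9c4 is down to just 5 ⇒ r9c4=5.
Step 20. [r6c9∈{6}] r6c9 is down to just 6. So r6c9=6.
Step 21. [r5c4∈{8}] r5c4 has the single candidate 8. So r5c4=8.
Step 22. [r7c5∈{2}] nothing but 2 survives at r7c5, so r7c5=2.
Step 23. [r2c3∈{7}] r2c3 is down to just 7. So r2c3=7.
Step 24. [r6c5∈{5}] r6c5's peers cover all but 5, so r6c5=5.
Step 25. [r1c6∈{3}] r1c6 is down to just 3 ⇒ r1c6=3.
Step 26. [r2c8∈{6}] r2c8 is down to just 6, so r2c8=6.
Step 27. [r5c1∈{6}] r5c1 has the single candidate 6. So r5c1=6.
Step 28. [r3c8∈{9}] nothing but 9 survives at r3c8, so r3c8=9.
Step 29. [r3c1∈{1}] r3c1 has the single candidate 1, so r3c1=1.
Step 30. [r7c1∈{8}] r7c1's peers cover all but 8 ⇒ r7c1=8.
Step 31. [r7c6∈{1}] r7c6 has the single candidate 1. So r7c6=1.
Step 32. [r6c3∈{2}] r6c3 has the single candidate 2 ⇒ r6c3=2.
Step 33. [r4c8∈{5}] r4c8 is down to just 5. So r4c8=5.
Step 34. [r5c6∈{9}] only 9 remains possible at r5c6. So r5c6=9.
Step 35. [r1c3∈{9}] r1c3 has the single candidate 9. So r1c3=9.
Step 36. [r9c1∈{4}] nothing but 4 survives at r9c1, so r9c1=4.
Step 37. [r3c7∈{2}] r3c7's peers cover all but 2, so r3c7=2.
Step 38. [r1c4∈{6}] r1c4 has the single candidate 6. So r1c4=6.
Step 39. [r5c5∈{4}] nothing but 4 survives at r5c5, so r5c5=4.

Answer: 2 5 9 6 1 3 8 4 7 / 3 4 7 2 9 8 1 6 5 / 1 6 8 4 7 5 2 9 3 / 7 8 4 3 6 2 9 5 1 / 6 1 5 8 4 9 3 7 2 / 9 3 2 1 5 7 4 8 6 / 8 9 6 7 2 1 5 3 4 / 5 7 1 9 3 4 6 2 8 / 4 2 3 5 8 6 7 1 9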